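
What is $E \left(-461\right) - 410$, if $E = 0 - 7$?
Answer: $2817$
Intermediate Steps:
$E = -7$ ($E = 0 - 7 = -7$)
$E \left(-461\right) - 410 = \left(-7\right) \left(-461\right) - 410 = 3227 - 410 = 2817$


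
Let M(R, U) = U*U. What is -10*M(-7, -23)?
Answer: -5290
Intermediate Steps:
M(R, U) = U**2
-10*M(-7, -23) = -10*(-23)**2 = -10*529 = -5290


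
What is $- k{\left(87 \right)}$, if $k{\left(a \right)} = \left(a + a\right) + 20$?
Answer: $-194$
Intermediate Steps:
$k{\left(a \right)} = 20 + 2 a$ ($k{\left(a \right)} = 2 a + 20 = 20 + 2 a$)
$- k{\left(87 \right)} = - (20 + 2 \cdot 87) = - (20 + 174) = \left(-1\right) 194 = -194$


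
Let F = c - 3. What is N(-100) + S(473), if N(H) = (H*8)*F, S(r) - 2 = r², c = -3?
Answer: 228531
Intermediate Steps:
F = -6 (F = -3 - 3 = -6)
S(r) = 2 + r²
N(H) = -48*H (N(H) = (H*8)*(-6) = (8*H)*(-6) = -48*H)
N(-100) + S(473) = -48*(-100) + (2 + 473²) = 4800 + (2 + 223729) = 4800 + 223731 = 228531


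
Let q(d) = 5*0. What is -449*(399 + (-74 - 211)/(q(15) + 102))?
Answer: -6048479/34 ≈ -1.7790e+5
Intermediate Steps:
q(d) = 0
-449*(399 + (-74 - 211)/(q(15) + 102)) = -449*(399 + (-74 - 211)/(0 + 102)) = -449*(399 - 285/102) = -449*(399 - 285*1/102) = -449*(399 - 95/34) = -449*13471/34 = -6048479/34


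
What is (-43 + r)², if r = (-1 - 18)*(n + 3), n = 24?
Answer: 309136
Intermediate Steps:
r = -513 (r = (-1 - 18)*(24 + 3) = -19*27 = -513)
(-43 + r)² = (-43 - 513)² = (-556)² = 309136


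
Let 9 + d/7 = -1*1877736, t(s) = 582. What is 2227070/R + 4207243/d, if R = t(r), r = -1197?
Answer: 1626146571368/424996285 ≈ 3826.3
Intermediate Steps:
R = 582
d = -13144215 (d = -63 + 7*(-1*1877736) = -63 + 7*(-1877736) = -63 - 13144152 = -13144215)
2227070/R + 4207243/d = 2227070/582 + 4207243/(-13144215) = 2227070*(1/582) + 4207243*(-1/13144215) = 1113535/291 - 4207243/13144215 = 1626146571368/424996285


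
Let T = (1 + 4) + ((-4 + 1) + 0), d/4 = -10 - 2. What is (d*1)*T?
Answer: -96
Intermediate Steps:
d = -48 (d = 4*(-10 - 2) = 4*(-12) = -48)
T = 2 (T = 5 + (-3 + 0) = 5 - 3 = 2)
(d*1)*T = -48*1*2 = -48*2 = -96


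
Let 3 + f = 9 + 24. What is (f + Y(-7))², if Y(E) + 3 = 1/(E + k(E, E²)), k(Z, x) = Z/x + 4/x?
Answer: 86359849/119716 ≈ 721.37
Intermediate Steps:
f = 30 (f = -3 + (9 + 24) = -3 + 33 = 30)
k(Z, x) = 4/x + Z/x
Y(E) = -3 + 1/(E + (4 + E)/E²) (Y(E) = -3 + 1/(E + (4 + E)/(E²)) = -3 + 1/(E + (4 + E)/E²))
(f + Y(-7))² = (30 + (-12 - 3*(-7) + (-7)²*(1 - 3*(-7)))/(4 - 7 + (-7)³))² = (30 + (-12 + 21 + 49*(1 + 21))/(4 - 7 - 343))² = (30 + (-12 + 21 + 49*22)/(-346))² = (30 - (-12 + 21 + 1078)/346)² = (30 - 1/346*1087)² = (30 - 1087/346)² = (9293/346)² = 86359849/119716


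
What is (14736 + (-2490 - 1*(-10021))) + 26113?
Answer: 48380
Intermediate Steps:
(14736 + (-2490 - 1*(-10021))) + 26113 = (14736 + (-2490 + 10021)) + 26113 = (14736 + 7531) + 26113 = 22267 + 26113 = 48380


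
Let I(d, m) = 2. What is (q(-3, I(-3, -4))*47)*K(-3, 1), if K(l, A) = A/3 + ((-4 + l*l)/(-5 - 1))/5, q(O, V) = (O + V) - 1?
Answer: -47/3 ≈ -15.667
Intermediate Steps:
q(O, V) = -1 + O + V
K(l, A) = 2/15 - l²/30 + A/3 (K(l, A) = A*(⅓) + ((-4 + l²)/(-6))*(⅕) = A/3 + ((-4 + l²)*(-⅙))*(⅕) = A/3 + (⅔ - l²/6)*(⅕) = A/3 + (2/15 - l²/30) = 2/15 - l²/30 + A/3)
(q(-3, I(-3, -4))*47)*K(-3, 1) = ((-1 - 3 + 2)*47)*(2/15 - 1/30*(-3)² + (⅓)*1) = (-2*47)*(2/15 - 1/30*9 + ⅓) = -94*(2/15 - 3/10 + ⅓) = -94*⅙ = -47/3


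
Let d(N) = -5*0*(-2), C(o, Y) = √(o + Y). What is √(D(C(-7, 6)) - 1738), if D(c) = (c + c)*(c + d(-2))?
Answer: 2*I*√435 ≈ 41.713*I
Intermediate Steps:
C(o, Y) = √(Y + o)
d(N) = 0 (d(N) = 0*(-2) = 0)
D(c) = 2*c² (D(c) = (c + c)*(c + 0) = (2*c)*c = 2*c²)
√(D(C(-7, 6)) - 1738) = √(2*(√(6 - 7))² - 1738) = √(2*(√(-1))² - 1738) = √(2*I² - 1738) = √(2*(-1) - 1738) = √(-2 - 1738) = √(-1740) = 2*I*√435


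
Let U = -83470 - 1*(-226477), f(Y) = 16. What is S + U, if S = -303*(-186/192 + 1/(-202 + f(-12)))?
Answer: 142155743/992 ≈ 1.4330e+5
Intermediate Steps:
U = 143007 (U = -83470 + 226477 = 143007)
S = 292799/992 (S = -303*(-186/192 + 1/(-202 + 16)) = -303*(-186*1/192 + 1/(-186)) = -303*(-31/32 - 1/186) = -303*(-2899/2976) = 292799/992 ≈ 295.16)
S + U = 292799/992 + 143007 = 142155743/992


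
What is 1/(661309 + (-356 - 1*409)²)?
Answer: 1/1246534 ≈ 8.0222e-7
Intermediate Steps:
1/(661309 + (-356 - 1*409)²) = 1/(661309 + (-356 - 409)²) = 1/(661309 + (-765)²) = 1/(661309 + 585225) = 1/1246534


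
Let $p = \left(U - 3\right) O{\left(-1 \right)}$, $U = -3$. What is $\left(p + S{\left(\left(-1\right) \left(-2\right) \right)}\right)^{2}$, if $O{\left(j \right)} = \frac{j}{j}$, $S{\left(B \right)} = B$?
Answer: $16$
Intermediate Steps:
$O{\left(j \right)} = 1$
$p = -6$ ($p = \left(-3 - 3\right) 1 = \left(-6\right) 1 = -6$)
$\left(p + S{\left(\left(-1\right) \left(-2\right) \right)}\right)^{2} = \left(-6 - -2\right)^{2} = \left(-6 + 2\right)^{2} = \left(-4\right)^{2} = 16$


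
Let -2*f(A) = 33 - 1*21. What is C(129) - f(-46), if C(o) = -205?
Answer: -199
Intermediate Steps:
f(A) = -6 (f(A) = -(33 - 1*21)/2 = -(33 - 21)/2 = -½*12 = -6)
C(129) - f(-46) = -205 - 1*(-6) = -205 + 6 = -199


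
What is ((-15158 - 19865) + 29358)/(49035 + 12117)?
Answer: -5665/61152 ≈ -0.092638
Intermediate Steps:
((-15158 - 19865) + 29358)/(49035 + 12117) = (-35023 + 29358)/61152 = -5665*1/61152 = -5665/61152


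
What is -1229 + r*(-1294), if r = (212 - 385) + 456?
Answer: -367431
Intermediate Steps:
r = 283 (r = -173 + 456 = 283)
-1229 + r*(-1294) = -1229 + 283*(-1294) = -1229 - 366202 = -367431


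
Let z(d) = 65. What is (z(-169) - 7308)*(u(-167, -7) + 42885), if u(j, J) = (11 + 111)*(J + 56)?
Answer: -353914709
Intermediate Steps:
u(j, J) = 6832 + 122*J (u(j, J) = 122*(56 + J) = 6832 + 122*J)
(z(-169) - 7308)*(u(-167, -7) + 42885) = (65 - 7308)*((6832 + 122*(-7)) + 42885) = -7243*((6832 - 854) + 42885) = -7243*(5978 + 42885) = -7243*48863 = -353914709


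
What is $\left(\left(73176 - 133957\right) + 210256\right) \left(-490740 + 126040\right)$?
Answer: $-54513532500$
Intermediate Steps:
$\left(\left(73176 - 133957\right) + 210256\right) \left(-490740 + 126040\right) = \left(\left(73176 - 133957\right) + 210256\right) \left(-364700\right) = \left(-60781 + 210256\right) \left(-364700\right) = 149475 \left(-364700\right) = -54513532500$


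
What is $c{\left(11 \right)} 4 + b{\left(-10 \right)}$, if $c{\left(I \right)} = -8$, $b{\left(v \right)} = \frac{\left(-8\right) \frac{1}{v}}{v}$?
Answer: $- \frac{802}{25} \approx -32.08$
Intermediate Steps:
$b{\left(v \right)} = - \frac{8}{v^{2}}$
$c{\left(11 \right)} 4 + b{\left(-10 \right)} = \left(-8\right) 4 - \frac{8}{100} = -32 - \frac{2}{25} = - \frac{802}{25}$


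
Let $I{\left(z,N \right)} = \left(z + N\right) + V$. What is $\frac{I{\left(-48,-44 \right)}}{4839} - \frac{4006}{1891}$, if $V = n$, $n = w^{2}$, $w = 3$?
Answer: $- \frac{19541987}{9150549} \approx -2.1356$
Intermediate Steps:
$n = 9$ ($n = 3^{2} = 9$)
$V = 9$
$I{\left(z,N \right)} = 9 + N + z$ ($I{\left(z,N \right)} = \left(z + N\right) + 9 = \left(N + z\right) + 9 = 9 + N + z$)
$\frac{I{\left(-48,-44 \right)}}{4839} - \frac{4006}{1891} = \frac{9 - 44 - 48}{4839} - \frac{4006}{1891} = \left(-83\right) \frac{1}{4839} - \frac{4006}{1891} = - \frac{83}{4839} - \frac{4006}{1891} = - \frac{19541987}{9150549}$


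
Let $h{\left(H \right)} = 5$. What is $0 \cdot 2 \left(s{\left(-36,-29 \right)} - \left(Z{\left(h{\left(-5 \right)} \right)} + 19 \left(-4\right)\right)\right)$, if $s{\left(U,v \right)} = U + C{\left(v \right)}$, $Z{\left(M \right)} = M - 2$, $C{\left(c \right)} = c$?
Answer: $0$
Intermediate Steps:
$Z{\left(M \right)} = -2 + M$
$s{\left(U,v \right)} = U + v$
$0 \cdot 2 \left(s{\left(-36,-29 \right)} - \left(Z{\left(h{\left(-5 \right)} \right)} + 19 \left(-4\right)\right)\right) = 0 \cdot 2 \left(\left(-36 - 29\right) - \left(\left(-2 + 5\right) + 19 \left(-4\right)\right)\right) = 0 \left(-65 - \left(3 - 76\right)\right) = 0 \left(-65 - -73\right) = 0 \left(-65 + 73\right) = 0 \cdot 8 = 0$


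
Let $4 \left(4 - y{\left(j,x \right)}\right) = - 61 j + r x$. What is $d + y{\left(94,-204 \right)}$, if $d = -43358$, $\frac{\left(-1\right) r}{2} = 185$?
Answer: $- \frac{121581}{2} \approx -60791.0$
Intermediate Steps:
$r = -370$ ($r = \left(-2\right) 185 = -370$)
$y{\left(j,x \right)} = 4 + \frac{61 j}{4} + \frac{185 x}{2}$ ($y{\left(j,x \right)} = 4 - \frac{- 61 j - 370 x}{4} = 4 - \frac{- 370 x - 61 j}{4} = 4 + \left(\frac{61 j}{4} + \frac{185 x}{2}\right) = 4 + \frac{61 j}{4} + \frac{185 x}{2}$)
$d + y{\left(94,-204 \right)} = -43358 + \left(4 + \frac{61}{4} \cdot 94 + \frac{185}{2} \left(-204\right)\right) = -43358 + \left(4 + \frac{2867}{2} - 18870\right) = -43358 - \frac{34865}{2} = - \frac{121581}{2}$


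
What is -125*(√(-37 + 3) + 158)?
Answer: -19750 - 125*I*√34 ≈ -19750.0 - 728.87*I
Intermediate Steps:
-125*(√(-37 + 3) + 158) = -125*(√(-34) + 158) = -125*(I*√34 + 158) = -125*(158 + I*√34) = -19750 - 125*I*√34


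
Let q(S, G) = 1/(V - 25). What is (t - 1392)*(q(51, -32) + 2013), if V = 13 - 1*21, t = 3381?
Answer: 44041764/11 ≈ 4.0038e+6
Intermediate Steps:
V = -8 (V = 13 - 21 = -8)
q(S, G) = -1/33 (q(S, G) = 1/(-8 - 25) = 1/(-33) = -1/33)
(t - 1392)*(q(51, -32) + 2013) = (3381 - 1392)*(-1/33 + 2013) = 1989*(66428/33) = 44041764/11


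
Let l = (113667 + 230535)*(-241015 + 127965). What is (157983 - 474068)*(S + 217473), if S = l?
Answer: 12299442190715295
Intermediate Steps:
l = -38912036100 (l = 344202*(-113050) = -38912036100)
S = -38912036100
(157983 - 474068)*(S + 217473) = (157983 - 474068)*(-38912036100 + 217473) = -316085*(-38911818627) = 12299442190715295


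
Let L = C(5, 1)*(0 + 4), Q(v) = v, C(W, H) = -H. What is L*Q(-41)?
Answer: 164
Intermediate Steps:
L = -4 (L = (-1*1)*(0 + 4) = -1*4 = -4)
L*Q(-41) = -4*(-41) = 164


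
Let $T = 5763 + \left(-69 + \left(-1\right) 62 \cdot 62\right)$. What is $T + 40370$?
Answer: $42220$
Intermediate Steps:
$T = 1850$ ($T = 5763 - 3913 = 1850$)
$T + 40370 = 1850 + 40370 = 42220$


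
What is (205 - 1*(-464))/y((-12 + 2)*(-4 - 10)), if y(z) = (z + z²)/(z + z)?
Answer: 446/47 ≈ 9.4894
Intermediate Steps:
y(z) = (z + z²)/(2*z) (y(z) = (z + z²)/((2*z)) = (z + z²)*(1/(2*z)) = (z + z²)/(2*z))
(205 - 1*(-464))/y((-12 + 2)*(-4 - 10)) = (205 - 1*(-464))/(½ + ((-12 + 2)*(-4 - 10))/2) = (205 + 464)/(½ + (-10*(-14))/2) = 669/(½ + (½)*140) = 669/(½ + 70) = 669/(141/2) = 669*(2/141) = 446/47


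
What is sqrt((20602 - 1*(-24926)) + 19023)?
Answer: sqrt(64551) ≈ 254.07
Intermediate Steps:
sqrt((20602 - 1*(-24926)) + 19023) = sqrt((20602 + 24926) + 19023) = sqrt(45528 + 19023) = sqrt(64551)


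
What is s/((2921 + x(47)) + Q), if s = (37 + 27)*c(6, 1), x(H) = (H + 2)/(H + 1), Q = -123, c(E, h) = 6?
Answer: 18432/134353 ≈ 0.13719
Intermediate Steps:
x(H) = (2 + H)/(1 + H)
s = 384 (s = (37 + 27)*6 = 64*6 = 384)
s/((2921 + x(47)) + Q) = 384/((2921 + (2 + 47)/(1 + 47)) - 123) = 384/((2921 + 49/48) - 123) = 384/(140257/48 - 123) = 384/(134353/48) = 384*(48/134353) = 18432/134353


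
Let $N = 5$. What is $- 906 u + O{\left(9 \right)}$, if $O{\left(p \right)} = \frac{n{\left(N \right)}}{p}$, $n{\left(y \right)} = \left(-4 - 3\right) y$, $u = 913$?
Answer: $- \frac{7444637}{9} \approx -8.2718 \cdot 10^{5}$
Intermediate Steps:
$n{\left(y \right)} = - 7 y$
$O{\left(p \right)} = - \frac{35}{p}$ ($O{\left(p \right)} = \frac{\left(-7\right) 5}{p} = - \frac{35}{p}$)
$- 906 u + O{\left(9 \right)} = \left(-906\right) 913 - \frac{35}{9} = -827178 - \frac{35}{9} = - \frac{7444637}{9}$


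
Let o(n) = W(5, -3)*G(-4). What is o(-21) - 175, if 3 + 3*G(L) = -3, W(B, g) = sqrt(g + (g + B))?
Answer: -175 - 2*I ≈ -175.0 - 2.0*I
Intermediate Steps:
W(B, g) = sqrt(B + 2*g) (W(B, g) = sqrt(g + (B + g)) = sqrt(B + 2*g))
G(L) = -2 (G(L) = -1 + (1/3)*(-3) = -1 - 1 = -2)
o(n) = -2*I (o(n) = sqrt(5 + 2*(-3))*(-2) = sqrt(5 - 6)*(-2) = sqrt(-1)*(-2) = I*(-2) = -2*I)
o(-21) - 175 = -2*I - 175 = -175 - 2*I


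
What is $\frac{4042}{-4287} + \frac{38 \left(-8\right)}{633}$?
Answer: $- \frac{1287278}{904557} \approx -1.4231$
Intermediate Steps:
$\frac{4042}{-4287} + \frac{38 \left(-8\right)}{633} = 4042 \left(- \frac{1}{4287}\right) - \frac{304}{633} = - \frac{4042}{4287} - \frac{304}{633} = - \frac{1287278}{904557}$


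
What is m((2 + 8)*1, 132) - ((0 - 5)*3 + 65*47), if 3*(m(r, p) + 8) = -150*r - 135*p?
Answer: -9488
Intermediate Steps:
m(r, p) = -8 - 50*r - 45*p (m(r, p) = -8 + (-150*r - 135*p)/3 = -8 + (-50*r - 45*p) = -8 - 50*r - 45*p)
m((2 + 8)*1, 132) - ((0 - 5)*3 + 65*47) = (-8 - 50*(2 + 8) - 45*132) - ((0 - 5)*3 + 65*47) = (-8 - 500 - 5940) - (-5*3 + 3055) = (-8 - 50*10 - 5940) - (-15 + 3055) = (-8 - 500 - 5940) - 1*3040 = -6448 - 3040 = -9488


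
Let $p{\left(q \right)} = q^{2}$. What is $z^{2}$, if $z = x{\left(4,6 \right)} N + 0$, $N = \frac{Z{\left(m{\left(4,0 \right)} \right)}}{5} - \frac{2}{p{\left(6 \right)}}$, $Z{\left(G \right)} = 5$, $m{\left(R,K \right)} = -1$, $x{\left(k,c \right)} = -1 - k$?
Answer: $\frac{7225}{324} \approx 22.299$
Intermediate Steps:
$N = \frac{17}{18}$ ($N = \frac{5}{5} - \frac{2}{6^{2}} = 5 \cdot \frac{1}{5} - \frac{2}{36} = 1 - \frac{1}{18} = \frac{17}{18} \approx 0.94444$)
$z = - \frac{85}{18}$ ($z = \left(-1 - 4\right) \frac{17}{18} + 0 = \left(-5\right) \frac{17}{18} + 0 = - \frac{85}{18} + 0 = - \frac{85}{18} \approx -4.7222$)
$z^{2} = \left(- \frac{85}{18}\right)^{2} = \frac{7225}{324}$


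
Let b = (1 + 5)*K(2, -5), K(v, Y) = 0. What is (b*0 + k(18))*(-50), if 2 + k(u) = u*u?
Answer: -16100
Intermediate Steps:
k(u) = -2 + u² (k(u) = -2 + u*u = -2 + u²)
b = 0 (b = (1 + 5)*0 = 6*0 = 0)
(b*0 + k(18))*(-50) = (0*0 + (-2 + 18²))*(-50) = (0 + (-2 + 324))*(-50) = (0 + 322)*(-50) = 322*(-50) = -16100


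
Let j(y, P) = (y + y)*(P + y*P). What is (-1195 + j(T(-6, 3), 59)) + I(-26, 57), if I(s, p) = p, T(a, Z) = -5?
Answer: 1222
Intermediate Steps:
j(y, P) = 2*y*(P + P*y) (j(y, P) = (2*y)*(P + P*y) = 2*y*(P + P*y))
(-1195 + j(T(-6, 3), 59)) + I(-26, 57) = (-1195 + 2*59*(-5)*(1 - 5)) + 57 = (-1195 + 2*59*(-5)*(-4)) + 57 = (-1195 + 2360) + 57 = 1165 + 57 = 1222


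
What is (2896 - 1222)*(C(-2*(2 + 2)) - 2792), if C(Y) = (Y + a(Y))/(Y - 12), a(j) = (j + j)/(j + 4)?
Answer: -23367366/5 ≈ -4.6735e+6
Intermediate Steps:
a(j) = 2*j/(4 + j) (a(j) = (2*j)/(4 + j) = 2*j/(4 + j))
C(Y) = (Y + 2*Y/(4 + Y))/(-12 + Y) (C(Y) = (Y + 2*Y/(4 + Y))/(Y - 12) = (Y + 2*Y/(4 + Y))/(-12 + Y))
(2896 - 1222)*(C(-2*(2 + 2)) - 2792) = (2896 - 1222)*((-2*(2 + 2))*(6 - 2*(2 + 2))/((-12 - 2*(2 + 2))*(4 - 2*(2 + 2))) - 2792) = 1674*((-2*4)*(6 - 2*4)/((-12 - 2*4)*(4 - 2*4)) - 2792) = 1674*(-8*(6 - 8)/((-12 - 8)*(4 - 8)) - 2792) = 1674*(-8*(-2)/(-20*(-4)) - 2792) = 1674*(-8*(-1/20)*(-¼)*(-2) - 2792) = 1674*(⅕ - 2792) = 1674*(-13959/5) = -23367366/5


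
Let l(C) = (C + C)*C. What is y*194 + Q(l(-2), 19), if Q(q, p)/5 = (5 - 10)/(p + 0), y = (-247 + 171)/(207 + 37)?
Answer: -71559/1159 ≈ -61.742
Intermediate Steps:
l(C) = 2*C² (l(C) = (2*C)*C = 2*C²)
y = -19/61 (y = -76/244 = -76*1/244 = -19/61 ≈ -0.31148)
Q(q, p) = -25/p (Q(q, p) = 5*((5 - 10)/(p + 0)) = 5*(-5/p) = -25/p)
y*194 + Q(l(-2), 19) = -19/61*194 - 25/19 = -3686/61 - 25*1/19 = -3686/61 - 25/19 = -71559/1159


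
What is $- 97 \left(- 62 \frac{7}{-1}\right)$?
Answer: $-42098$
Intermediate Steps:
$- 97 \left(- 62 \frac{7}{-1}\right) = - 97 \left(- 62 \cdot 7 \left(-1\right)\right) = - 97 \left(\left(-62\right) \left(-7\right)\right) = \left(-97\right) 434 = -42098$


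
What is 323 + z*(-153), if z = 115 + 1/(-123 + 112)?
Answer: -189839/11 ≈ -17258.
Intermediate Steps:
z = 1264/11 (z = 115 + 1/(-11) = 115 - 1/11 = 1264/11 ≈ 114.91)
323 + z*(-153) = 323 + (1264/11)*(-153) = 323 - 193392/11 = -189839/11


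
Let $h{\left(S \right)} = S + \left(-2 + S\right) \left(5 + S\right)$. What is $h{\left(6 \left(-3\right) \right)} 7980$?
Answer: $1931160$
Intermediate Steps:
$h{\left(6 \left(-3\right) \right)} 7980 = \left(-10 + \left(6 \left(-3\right)\right)^{2} + 4 \cdot 6 \left(-3\right)\right) 7980 = \left(-10 + \left(-18\right)^{2} + 4 \left(-18\right)\right) 7980 = \left(-10 + 324 - 72\right) 7980 = 242 \cdot 7980 = 1931160$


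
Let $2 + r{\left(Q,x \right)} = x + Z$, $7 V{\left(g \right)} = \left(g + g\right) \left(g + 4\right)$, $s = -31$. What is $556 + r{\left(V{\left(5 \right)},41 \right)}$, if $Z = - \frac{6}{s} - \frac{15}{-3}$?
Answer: $\frac{18606}{31} \approx 600.19$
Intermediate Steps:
$Z = \frac{161}{31}$ ($Z = - \frac{6}{-31} - \frac{15}{-3} = \left(-6\right) \left(- \frac{1}{31}\right) - -5 = \frac{6}{31} + 5 = \frac{161}{31} \approx 5.1936$)
$V{\left(g \right)} = \frac{2 g \left(4 + g\right)}{7}$ ($V{\left(g \right)} = \frac{\left(g + g\right) \left(g + 4\right)}{7} = \frac{2 g \left(4 + g\right)}{7}$)
$r{\left(Q,x \right)} = \frac{99}{31} + x$ ($r{\left(Q,x \right)} = -2 + \left(x + \frac{161}{31}\right) = -2 + \left(\frac{161}{31} + x\right) = \frac{99}{31} + x$)
$556 + r{\left(V{\left(5 \right)},41 \right)} = 556 + \left(\frac{99}{31} + 41\right) = 556 + \frac{1370}{31} = \frac{18606}{31}$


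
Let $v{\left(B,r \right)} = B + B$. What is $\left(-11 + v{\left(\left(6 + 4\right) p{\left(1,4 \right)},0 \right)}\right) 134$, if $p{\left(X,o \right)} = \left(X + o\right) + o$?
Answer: $22646$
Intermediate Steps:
$p{\left(X,o \right)} = X + 2 o$
$v{\left(B,r \right)} = 2 B$
$\left(-11 + v{\left(\left(6 + 4\right) p{\left(1,4 \right)},0 \right)}\right) 134 = \left(-11 + 2 \left(6 + 4\right) \left(1 + 2 \cdot 4\right)\right) 134 = \left(-11 + 2 \cdot 10 \left(1 + 8\right)\right) 134 = \left(-11 + 2 \cdot 10 \cdot 9\right) 134 = \left(-11 + 2 \cdot 90\right) 134 = \left(-11 + 180\right) 134 = 169 \cdot 134 = 22646$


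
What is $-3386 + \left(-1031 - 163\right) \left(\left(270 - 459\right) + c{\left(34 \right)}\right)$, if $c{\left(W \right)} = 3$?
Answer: $218698$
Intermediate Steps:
$-3386 + \left(-1031 - 163\right) \left(\left(270 - 459\right) + c{\left(34 \right)}\right) = -3386 + \left(-1031 - 163\right) \left(\left(270 - 459\right) + 3\right) = -3386 - 1194 \left(-189 + 3\right) = -3386 - -222084 = -3386 + 222084 = 218698$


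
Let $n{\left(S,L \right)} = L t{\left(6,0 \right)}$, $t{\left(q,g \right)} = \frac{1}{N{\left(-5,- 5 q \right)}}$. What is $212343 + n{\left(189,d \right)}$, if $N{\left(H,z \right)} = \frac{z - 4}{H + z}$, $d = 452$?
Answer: $\frac{3617741}{17} \approx 2.1281 \cdot 10^{5}$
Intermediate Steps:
$N{\left(H,z \right)} = \frac{-4 + z}{H + z}$
$t{\left(q,g \right)} = \frac{-5 - 5 q}{-4 - 5 q}$ ($t{\left(q,g \right)} = \frac{1}{\frac{1}{-5 - 5 q} \left(-4 - 5 q\right)} = \frac{-5 - 5 q}{-4 - 5 q}$)
$n{\left(S,L \right)} = \frac{35 L}{34}$ ($n{\left(S,L \right)} = L \frac{5 \left(1 + 6\right)}{4 + 5 \cdot 6} = L 5 \frac{1}{4 + 30} \cdot 7 = L 5 \cdot \frac{1}{34} \cdot 7 = L \frac{35}{34} = \frac{35 L}{34}$)
$212343 + n{\left(189,d \right)} = 212343 + \frac{35}{34} \cdot 452 = 212343 + \frac{7910}{17} = \frac{3617741}{17}$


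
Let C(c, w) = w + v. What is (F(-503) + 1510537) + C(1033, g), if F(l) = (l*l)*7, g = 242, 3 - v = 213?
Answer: 3281632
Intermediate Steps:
v = -210 (v = 3 - 1*213 = 3 - 213 = -210)
C(c, w) = -210 + w (C(c, w) = w - 210 = -210 + w)
F(l) = 7*l**2 (F(l) = l**2*7 = 7*l**2)
(F(-503) + 1510537) + C(1033, g) = (7*(-503)**2 + 1510537) + (-210 + 242) = (7*253009 + 1510537) + 32 = (1771063 + 1510537) + 32 = 3281600 + 32 = 3281632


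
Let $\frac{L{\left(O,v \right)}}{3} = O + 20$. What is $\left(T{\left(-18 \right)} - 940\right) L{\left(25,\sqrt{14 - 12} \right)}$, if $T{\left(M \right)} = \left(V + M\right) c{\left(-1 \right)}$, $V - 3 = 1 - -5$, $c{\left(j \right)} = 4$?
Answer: $-131760$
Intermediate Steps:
$L{\left(O,v \right)} = 60 + 3 O$ ($L{\left(O,v \right)} = 3 \left(O + 20\right) = 3 \left(20 + O\right) = 60 + 3 O$)
$V = 9$ ($V = 3 + \left(1 - -5\right) = 3 + \left(1 + 5\right) = 3 + 6 = 9$)
$T{\left(M \right)} = 36 + 4 M$ ($T{\left(M \right)} = \left(9 + M\right) 4 = 36 + 4 M$)
$\left(T{\left(-18 \right)} - 940\right) L{\left(25,\sqrt{14 - 12} \right)} = \left(\left(36 + 4 \left(-18\right)\right) - 940\right) \left(60 + 3 \cdot 25\right) = \left(\left(36 - 72\right) - 940\right) \left(60 + 75\right) = \left(-36 - 940\right) 135 = \left(-976\right) 135 = -131760$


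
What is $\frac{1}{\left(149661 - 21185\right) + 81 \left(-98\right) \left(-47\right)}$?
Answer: $\frac{1}{501562} \approx 1.9938 \cdot 10^{-6}$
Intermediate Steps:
$\frac{1}{\left(149661 - 21185\right) + 81 \left(-98\right) \left(-47\right)} = \frac{1}{\left(149661 - 21185\right) - -373086} = \frac{1}{128476 + 373086} = \frac{1}{501562}$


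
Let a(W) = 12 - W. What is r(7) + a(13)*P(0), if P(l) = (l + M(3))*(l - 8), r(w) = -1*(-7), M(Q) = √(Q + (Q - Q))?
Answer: 7 + 8*√3 ≈ 20.856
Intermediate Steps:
M(Q) = √Q (M(Q) = √(Q + 0) = √Q)
r(w) = 7
P(l) = (-8 + l)*(l + √3) (P(l) = (l + √3)*(l - 8) = (l + √3)*(-8 + l) = (-8 + l)*(l + √3))
r(7) + a(13)*P(0) = 7 + (12 - 1*13)*(0² - 8*0 - 8*√3 + 0*√3) = 7 + (12 - 13)*(0 + 0 - 8*√3 + 0) = 7 - (-8)*√3 = 7 + 8*√3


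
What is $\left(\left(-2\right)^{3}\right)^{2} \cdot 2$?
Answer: $128$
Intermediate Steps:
$\left(\left(-2\right)^{3}\right)^{2} \cdot 2 = \left(-8\right)^{2} \cdot 2 = 64 \cdot 2 = 128$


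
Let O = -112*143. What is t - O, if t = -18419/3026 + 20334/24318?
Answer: 196361880955/12264378 ≈ 16011.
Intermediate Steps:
O = -16016
t = -64397093/12264378 (t = -18419*1/3026 + 20334*(1/24318) = -18419/3026 + 3389/4053 = -64397093/12264378 ≈ -5.2507)
t - O = -64397093/12264378 - 1*(-16016) = -64397093/12264378 + 16016 = 196361880955/12264378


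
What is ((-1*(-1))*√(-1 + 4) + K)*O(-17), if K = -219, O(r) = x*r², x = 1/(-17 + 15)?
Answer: 63291/2 - 289*√3/2 ≈ 31395.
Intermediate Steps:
x = -½ (x = 1/(-2) = -½ ≈ -0.50000)
O(r) = -r²/2
((-1*(-1))*√(-1 + 4) + K)*O(-17) = ((-1*(-1))*√(-1 + 4) - 219)*(-½*(-17)²) = (1*√3 - 219)*(-½*289) = (√3 - 219)*(-289/2) = (-219 + √3)*(-289/2) = 63291/2 - 289*√3/2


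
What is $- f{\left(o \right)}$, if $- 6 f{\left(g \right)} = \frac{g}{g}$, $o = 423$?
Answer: $\frac{1}{6} \approx 0.16667$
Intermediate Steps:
$f{\left(g \right)} = - \frac{1}{6}$ ($f{\left(g \right)} = - \frac{g \frac{1}{g}}{6} = \left(- \frac{1}{6}\right) 1 = - \frac{1}{6}$)
$- f{\left(o \right)} = \left(-1\right) \left(- \frac{1}{6}\right) = \frac{1}{6}$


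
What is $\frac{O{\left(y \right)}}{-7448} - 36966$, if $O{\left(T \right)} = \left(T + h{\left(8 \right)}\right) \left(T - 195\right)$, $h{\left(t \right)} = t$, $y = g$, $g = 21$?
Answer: $- \frac{137658861}{3724} \approx -36965.0$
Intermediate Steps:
$y = 21$
$O{\left(T \right)} = \left(-195 + T\right) \left(8 + T\right)$ ($O{\left(T \right)} = \left(T + 8\right) \left(T - 195\right) = \left(8 + T\right) \left(-195 + T\right) = \left(-195 + T\right) \left(8 + T\right)$)
$\frac{O{\left(y \right)}}{-7448} - 36966 = \frac{-1560 + 21^{2} - 3927}{-7448} - 36966 = \left(-1560 + 441 - 3927\right) \left(- \frac{1}{7448}\right) - 36966 = \left(-5046\right) \left(- \frac{1}{7448}\right) - 36966 = \frac{2523}{3724} - 36966 = - \frac{137658861}{3724}$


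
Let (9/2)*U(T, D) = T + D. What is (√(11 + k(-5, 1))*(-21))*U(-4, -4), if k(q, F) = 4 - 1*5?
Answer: 112*√10/3 ≈ 118.06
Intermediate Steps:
k(q, F) = -1 (k(q, F) = 4 - 5 = -1)
U(T, D) = 2*D/9 + 2*T/9 (U(T, D) = 2*(T + D)/9 = 2*(D + T)/9 = 2*D/9 + 2*T/9)
(√(11 + k(-5, 1))*(-21))*U(-4, -4) = (√(11 - 1)*(-21))*((2/9)*(-4) + (2/9)*(-4)) = (√10*(-21))*(-8/9 - 8/9) = -21*√10*(-16/9) = 112*√10/3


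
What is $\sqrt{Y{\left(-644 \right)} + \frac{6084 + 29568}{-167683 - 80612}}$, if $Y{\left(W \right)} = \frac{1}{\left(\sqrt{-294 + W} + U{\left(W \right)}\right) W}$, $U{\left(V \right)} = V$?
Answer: $\frac{\sqrt{13325165} \sqrt{\frac{-4928639859 + 7653296 i \sqrt{938}}{644 - i \sqrt{938}}}}{26650330} \approx 1.5097 \cdot 10^{-7} + 0.37893 i$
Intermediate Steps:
$Y{\left(W \right)} = \frac{1}{W \left(W + \sqrt{-294 + W}\right)}$ ($Y{\left(W \right)} = \frac{1}{\left(\sqrt{-294 + W} + W\right) W} = \frac{1}{\left(W + \sqrt{-294 + W}\right) W} = \frac{1}{W \left(W + \sqrt{-294 + W}\right)}$)
$\sqrt{Y{\left(-644 \right)} + \frac{6084 + 29568}{-167683 - 80612}} = \sqrt{\frac{1}{\left(-644\right) \left(-644 + \sqrt{-294 - 644}\right)} + \frac{6084 + 29568}{-167683 - 80612}} = \sqrt{- \frac{1}{644 \left(-644 + \sqrt{-938}\right)} + \frac{35652}{-248295}} = \sqrt{- \frac{1}{644 \left(-644 + i \sqrt{938}\right)} + 35652 \left(- \frac{1}{248295}\right)} = \sqrt{- \frac{1}{644 \left(-644 + i \sqrt{938}\right)} - \frac{11884}{82765}} = \sqrt{- \frac{11884}{82765} - \frac{1}{644 \left(-644 + i \sqrt{938}\right)}}$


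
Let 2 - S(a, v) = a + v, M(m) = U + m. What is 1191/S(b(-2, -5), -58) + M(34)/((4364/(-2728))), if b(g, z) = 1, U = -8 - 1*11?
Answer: 695811/64369 ≈ 10.810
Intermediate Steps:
U = -19 (U = -8 - 11 = -19)
M(m) = -19 + m
S(a, v) = 2 - a - v (S(a, v) = 2 - (a + v) = 2 + (-a - v) = 2 - a - v)
1191/S(b(-2, -5), -58) + M(34)/((4364/(-2728))) = 1191/(2 - 1*1 - 1*(-58)) + (-19 + 34)/((4364/(-2728))) = 1191/(2 - 1 + 58) + 15/((4364*(-1/2728))) = 1191/59 + 15/(-1091/682) = 1191*(1/59) + 15*(-682/1091) = 1191/59 - 10230/1091 = 695811/64369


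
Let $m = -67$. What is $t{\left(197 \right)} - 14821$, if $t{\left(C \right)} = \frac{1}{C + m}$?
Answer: $- \frac{1926729}{130} \approx -14821.0$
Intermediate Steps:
$t{\left(C \right)} = \frac{1}{-67 + C}$ ($t{\left(C \right)} = \frac{1}{C - 67} = \frac{1}{-67 + C}$)
$t{\left(197 \right)} - 14821 = \frac{1}{-67 + 197} - 14821 = \frac{1}{130} - 14821 = - \frac{1926729}{130}$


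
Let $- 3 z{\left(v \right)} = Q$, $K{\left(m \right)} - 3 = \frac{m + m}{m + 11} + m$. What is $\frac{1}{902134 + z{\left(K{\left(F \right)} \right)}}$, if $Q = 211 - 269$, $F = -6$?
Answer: $\frac{3}{2706460} \approx 1.1085 \cdot 10^{-6}$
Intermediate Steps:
$Q = -58$
$K{\left(m \right)} = 3 + m + \frac{2 m}{11 + m}$ ($K{\left(m \right)} = 3 + \left(\frac{m + m}{m + 11} + m\right) = 3 + \left(\frac{2 m}{11 + m} + m\right) = 3 + \left(m + \frac{2 m}{11 + m}\right) = 3 + m + \frac{2 m}{11 + m}$)
$z{\left(v \right)} = \frac{58}{3}$ ($z{\left(v \right)} = \left(- \frac{1}{3}\right) \left(-58\right) = \frac{58}{3}$)
$\frac{1}{902134 + z{\left(K{\left(F \right)} \right)}} = \frac{1}{902134 + \frac{58}{3}} = \frac{1}{\frac{2706460}{3}} = \frac{3}{2706460}$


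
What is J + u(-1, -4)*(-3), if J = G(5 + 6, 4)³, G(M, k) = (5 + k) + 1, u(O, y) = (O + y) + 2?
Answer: 1009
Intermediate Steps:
u(O, y) = 2 + O + y
G(M, k) = 6 + k
J = 1000 (J = (6 + 4)³ = 10³ = 1000)
J + u(-1, -4)*(-3) = 1000 + (2 - 1 - 4)*(-3) = 1000 - 3*(-3) = 1000 + 9 = 1009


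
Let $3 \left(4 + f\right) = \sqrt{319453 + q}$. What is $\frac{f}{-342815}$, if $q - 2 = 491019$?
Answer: $\frac{4}{342815} - \frac{\sqrt{810474}}{1028445} \approx -0.0008637$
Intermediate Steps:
$q = 491021$ ($q = 2 + 491019 = 491021$)
$f = -4 + \frac{\sqrt{810474}}{3}$ ($f = -4 + \frac{\sqrt{319453 + 491021}}{3} = -4 + \frac{\sqrt{810474}}{3} \approx 296.09$)
$\frac{f}{-342815} = \frac{-4 + \frac{\sqrt{810474}}{3}}{-342815} = \left(-4 + \frac{\sqrt{810474}}{3}\right) \left(- \frac{1}{342815}\right) = \frac{4}{342815} - \frac{\sqrt{810474}}{1028445}$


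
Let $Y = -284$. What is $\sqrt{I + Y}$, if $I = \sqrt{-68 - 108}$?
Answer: $2 \sqrt{-71 + i \sqrt{11}} \approx 0.3935 + 16.857 i$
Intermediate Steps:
$I = 4 i \sqrt{11}$ ($I = \sqrt{-176} = 4 i \sqrt{11} \approx 13.266 i$)
$\sqrt{I + Y} = \sqrt{4 i \sqrt{11} - 284} = \sqrt{-284 + 4 i \sqrt{11}}$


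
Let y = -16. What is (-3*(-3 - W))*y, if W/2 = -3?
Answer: 144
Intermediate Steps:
W = -6 (W = 2*(-3) = -6)
(-3*(-3 - W))*y = -3*(-3 - 1*(-6))*(-16) = -3*(-3 + 6)*(-16) = -3*3*(-16) = -9*(-16) = 144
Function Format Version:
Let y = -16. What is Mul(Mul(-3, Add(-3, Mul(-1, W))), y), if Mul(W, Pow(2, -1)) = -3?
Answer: 144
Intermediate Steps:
W = -6 (W = Mul(2, -3) = -6)
Mul(Mul(-3, Add(-3, Mul(-1, W))), y) = Mul(Mul(-3, Add(-3, Mul(-1, -6))), -16) = Mul(Mul(-3, Add(-3, 6)), -16) = Mul(Mul(-3, 3), -16) = Mul(-9, -16) = 144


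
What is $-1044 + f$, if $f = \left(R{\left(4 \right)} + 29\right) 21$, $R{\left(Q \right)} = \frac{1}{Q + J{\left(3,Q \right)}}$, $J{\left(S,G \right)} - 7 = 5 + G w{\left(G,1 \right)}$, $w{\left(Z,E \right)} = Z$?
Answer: $- \frac{13899}{32} \approx -434.34$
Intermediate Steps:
$J{\left(S,G \right)} = 12 + G^{2}$ ($J{\left(S,G \right)} = 7 + \left(5 + G G\right) = 7 + \left(5 + G^{2}\right) = 12 + G^{2}$)
$R{\left(Q \right)} = \frac{1}{12 + Q + Q^{2}}$ ($R{\left(Q \right)} = \frac{1}{Q + \left(12 + Q^{2}\right)} = \frac{1}{12 + Q + Q^{2}}$)
$f = \frac{19509}{32}$ ($f = \left(\frac{1}{12 + 4 + 4^{2}} + 29\right) 21 = \left(\frac{1}{12 + 4 + 16} + 29\right) 21 = \left(\frac{1}{32} + 29\right) 21 = \frac{929}{32} \cdot 21 = \frac{19509}{32} \approx 609.66$)
$-1044 + f = -1044 + \frac{19509}{32} = - \frac{13899}{32}$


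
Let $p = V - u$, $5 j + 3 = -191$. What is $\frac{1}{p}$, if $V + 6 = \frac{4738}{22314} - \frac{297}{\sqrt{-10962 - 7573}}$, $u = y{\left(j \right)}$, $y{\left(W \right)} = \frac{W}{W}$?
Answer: $- \frac{1423689542850}{10661724722831} - \frac{3360923523 i \sqrt{18535}}{10661724722831} \approx -0.13353 - 0.042917 i$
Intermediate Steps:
$j = - \frac{194}{5}$ ($j = - \frac{3}{5} + \frac{1}{5} \left(-191\right) = - \frac{3}{5} - \frac{191}{5} = - \frac{194}{5} \approx -38.8$)
$y{\left(W \right)} = 1$
$u = 1$
$V = - \frac{64573}{11157} + \frac{27 i \sqrt{18535}}{1685}$ ($V = -6 + \left(\frac{4738}{22314} - \frac{297}{\sqrt{-10962 - 7573}}\right) = -6 + \left(4738 \cdot \frac{1}{22314} - \frac{297}{\sqrt{-18535}}\right) = -6 + \left(\frac{2369}{11157} - \frac{297}{i \sqrt{18535}}\right) = -6 + \left(\frac{2369}{11157} - 297 \left(- \frac{i \sqrt{18535}}{18535}\right)\right) = -6 + \left(\frac{2369}{11157} + \frac{27 i \sqrt{18535}}{1685}\right) = - \frac{64573}{11157} + \frac{27 i \sqrt{18535}}{1685} \approx -5.7877 + 2.1815 i$)
$p = - \frac{75730}{11157} + \frac{27 i \sqrt{18535}}{1685}$ ($p = \left(- \frac{64573}{11157} + \frac{27 i \sqrt{18535}}{1685}\right) - 1 = - \frac{75730}{11157} + \frac{27 i \sqrt{18535}}{1685} \approx -6.7877 + 2.1815 i$)
$\frac{1}{p} = \frac{1}{- \frac{75730}{11157} + \frac{27 i \sqrt{18535}}{1685}}$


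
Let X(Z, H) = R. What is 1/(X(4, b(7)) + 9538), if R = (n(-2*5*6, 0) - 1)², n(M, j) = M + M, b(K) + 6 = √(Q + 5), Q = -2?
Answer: 1/24179 ≈ 4.1358e-5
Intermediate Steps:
b(K) = -6 + √3 (b(K) = -6 + √(-2 + 5) = -6 + √3)
n(M, j) = 2*M
R = 14641 (R = (2*(-2*5*6) - 1)² = (2*(-10*6) - 1)² = (2*(-60) - 1)² = (-120 - 1)² = (-121)² = 14641)
X(Z, H) = 14641
1/(X(4, b(7)) + 9538) = 1/(14641 + 9538) = 1/24179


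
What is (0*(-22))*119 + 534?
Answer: 534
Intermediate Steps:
(0*(-22))*119 + 534 = 0*119 + 534 = 0 + 534 = 534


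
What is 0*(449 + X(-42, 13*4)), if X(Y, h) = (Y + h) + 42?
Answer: 0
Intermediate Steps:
X(Y, h) = 42 + Y + h
0*(449 + X(-42, 13*4)) = 0*(449 + (42 - 42 + 13*4)) = 0*(449 + (42 - 42 + 52)) = 0*(449 + 52) = 0*501 = 0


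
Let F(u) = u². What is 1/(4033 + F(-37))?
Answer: 1/5402 ≈ 0.00018512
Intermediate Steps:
1/(4033 + F(-37)) = 1/(4033 + (-37)²) = 1/(4033 + 1369) = 1/5402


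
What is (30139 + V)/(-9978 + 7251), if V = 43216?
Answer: -73355/2727 ≈ -26.900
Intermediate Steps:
(30139 + V)/(-9978 + 7251) = (30139 + 43216)/(-9978 + 7251) = 73355/(-2727) = 73355*(-1/2727) = -73355/2727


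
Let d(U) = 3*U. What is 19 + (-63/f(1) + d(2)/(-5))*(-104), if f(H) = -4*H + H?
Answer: -10201/5 ≈ -2040.2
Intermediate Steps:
f(H) = -3*H
19 + (-63/f(1) + d(2)/(-5))*(-104) = 19 + (-63/((-3*1)) + (3*2)/(-5))*(-104) = 19 + (-63/(-3) + 6*(-⅕))*(-104) = 19 + (-63*(-⅓) - 6/5)*(-104) = 19 + (21 - 6/5)*(-104) = 19 + (99/5)*(-104) = 19 - 10296/5 = -10201/5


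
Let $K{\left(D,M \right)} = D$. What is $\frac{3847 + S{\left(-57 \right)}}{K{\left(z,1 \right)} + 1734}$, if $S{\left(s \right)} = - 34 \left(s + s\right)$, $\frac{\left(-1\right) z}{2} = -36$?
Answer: $\frac{7723}{1806} \approx 4.2763$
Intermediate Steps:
$z = 72$ ($z = \left(-2\right) \left(-36\right) = 72$)
$S{\left(s \right)} = - 68 s$ ($S{\left(s \right)} = - 34 \cdot 2 s = - 68 s$)
$\frac{3847 + S{\left(-57 \right)}}{K{\left(z,1 \right)} + 1734} = \frac{3847 - -3876}{72 + 1734} = \frac{3847 + 3876}{1806} = 7723 \cdot \frac{1}{1806} = \frac{7723}{1806}$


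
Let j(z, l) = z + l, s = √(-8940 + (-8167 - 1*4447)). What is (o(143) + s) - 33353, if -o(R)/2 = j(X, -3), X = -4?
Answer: -33339 + I*√21554 ≈ -33339.0 + 146.81*I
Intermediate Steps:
s = I*√21554 (s = √(-8940 + (-8167 - 4447)) = √(-8940 - 12614) = √(-21554) = I*√21554 ≈ 146.81*I)
j(z, l) = l + z
o(R) = 14 (o(R) = -2*(-3 - 4) = -2*(-7) = 14)
(o(143) + s) - 33353 = (14 + I*√21554) - 33353 = -33339 + I*√21554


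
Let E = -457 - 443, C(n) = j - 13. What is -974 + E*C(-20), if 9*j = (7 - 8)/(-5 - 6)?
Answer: 117886/11 ≈ 10717.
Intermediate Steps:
j = 1/99 (j = ((7 - 8)/(-5 - 6))/9 = (-1/(-11))/9 = (-1*(-1/11))/9 = (⅑)*(1/11) = 1/99 ≈ 0.010101)
C(n) = -1286/99 (C(n) = 1/99 - 13 = -1286/99)
E = -900
-974 + E*C(-20) = -974 - 900*(-1286/99) = -974 + 128600/11 = 117886/11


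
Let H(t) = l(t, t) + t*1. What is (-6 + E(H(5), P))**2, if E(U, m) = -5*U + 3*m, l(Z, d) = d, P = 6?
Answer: 1444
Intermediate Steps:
H(t) = 2*t (H(t) = t + t*1 = t + t = 2*t)
(-6 + E(H(5), P))**2 = (-6 + (-10*5 + 3*6))**2 = (-6 + (-5*10 + 18))**2 = (-6 + (-50 + 18))**2 = (-6 - 32)**2 = (-38)**2 = 1444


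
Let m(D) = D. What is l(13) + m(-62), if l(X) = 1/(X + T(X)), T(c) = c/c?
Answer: -867/14 ≈ -61.929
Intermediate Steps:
T(c) = 1
l(X) = 1/(1 + X) (l(X) = 1/(X + 1) = 1/(1 + X))
l(13) + m(-62) = 1/(1 + 13) - 62 = 1/14 - 62 = -867/14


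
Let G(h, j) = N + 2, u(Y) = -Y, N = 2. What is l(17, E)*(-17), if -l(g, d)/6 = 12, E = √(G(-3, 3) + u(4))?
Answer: 1224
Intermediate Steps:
G(h, j) = 4 (G(h, j) = 2 + 2 = 4)
E = 0 (E = √(4 - 1*4) = √(4 - 4) = √0 = 0)
l(g, d) = -72 (l(g, d) = -6*12 = -72)
l(17, E)*(-17) = -72*(-17) = 1224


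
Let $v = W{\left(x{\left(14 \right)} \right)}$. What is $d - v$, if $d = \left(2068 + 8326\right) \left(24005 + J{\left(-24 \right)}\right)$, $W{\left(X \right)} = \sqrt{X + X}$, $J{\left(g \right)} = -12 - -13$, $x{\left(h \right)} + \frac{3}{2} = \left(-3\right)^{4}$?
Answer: $249518364 - \sqrt{159} \approx 2.4952 \cdot 10^{8}$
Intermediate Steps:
$x{\left(h \right)} = \frac{159}{2}$ ($x{\left(h \right)} = - \frac{3}{2} + \left(-3\right)^{4} = - \frac{3}{2} + 81 = \frac{159}{2}$)
$J{\left(g \right)} = 1$ ($J{\left(g \right)} = -12 + 13 = 1$)
$W{\left(X \right)} = \sqrt{2} \sqrt{X}$ ($W{\left(X \right)} = \sqrt{2 X} = \sqrt{2} \sqrt{X}$)
$v = \sqrt{159}$ ($v = \sqrt{2} \sqrt{\frac{159}{2}} = \sqrt{2} \frac{\sqrt{318}}{2} = \sqrt{159} \approx 12.61$)
$d = 249518364$ ($d = \left(2068 + 8326\right) \left(24005 + 1\right) = 10394 \cdot 24006 = 249518364$)
$d - v = 249518364 - \sqrt{159}$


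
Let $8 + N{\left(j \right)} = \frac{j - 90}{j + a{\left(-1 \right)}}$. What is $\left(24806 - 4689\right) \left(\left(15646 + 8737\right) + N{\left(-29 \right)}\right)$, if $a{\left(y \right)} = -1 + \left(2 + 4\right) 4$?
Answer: $\frac{2944505173}{6} \approx 4.9075 \cdot 10^{8}$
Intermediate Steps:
$a{\left(y \right)} = 23$ ($a{\left(y \right)} = -1 + 6 \cdot 4 = -1 + 24 = 23$)
$N{\left(j \right)} = -8 + \frac{-90 + j}{23 + j}$ ($N{\left(j \right)} = -8 + \frac{j - 90}{j + 23} = -8 + \frac{-90 + j}{23 + j}$)
$\left(24806 - 4689\right) \left(\left(15646 + 8737\right) + N{\left(-29 \right)}\right) = \left(24806 - 4689\right) \left(\left(15646 + 8737\right) + \frac{-274 - -203}{23 - 29}\right) = 20117 \left(24383 + \frac{-274 + 203}{-6}\right) = 20117 \left(24383 - - \frac{71}{6}\right) = 20117 \left(24383 + \frac{71}{6}\right) = 20117 \cdot \frac{146369}{6} = \frac{2944505173}{6}$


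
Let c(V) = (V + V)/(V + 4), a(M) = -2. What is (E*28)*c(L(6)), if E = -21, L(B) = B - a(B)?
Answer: -784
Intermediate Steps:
L(B) = 2 + B (L(B) = B - 1*(-2) = B + 2 = 2 + B)
c(V) = 2*V/(4 + V) (c(V) = (2*V)/(4 + V) = 2*V/(4 + V))
(E*28)*c(L(6)) = (-21*28)*(2*(2 + 6)/(4 + (2 + 6))) = -1176*8/(4 + 8) = -1176*8/12 = -588*4/3 = -784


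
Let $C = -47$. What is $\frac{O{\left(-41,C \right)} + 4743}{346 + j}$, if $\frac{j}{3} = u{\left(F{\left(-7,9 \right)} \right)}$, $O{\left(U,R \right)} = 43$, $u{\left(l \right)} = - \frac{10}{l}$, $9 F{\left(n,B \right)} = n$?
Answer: $\frac{16751}{1346} \approx 12.445$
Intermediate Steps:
$F{\left(n,B \right)} = \frac{n}{9}$
$j = \frac{270}{7}$ ($j = 3 \left(- \frac{10}{\frac{1}{9} \left(-7\right)}\right) = 3 \left(- \frac{10}{- \frac{7}{9}}\right) = 3 \left(\left(-10\right) \left(- \frac{9}{7}\right)\right) = 3 \cdot \frac{90}{7} = \frac{270}{7} \approx 38.571$)
$\frac{O{\left(-41,C \right)} + 4743}{346 + j} = \frac{43 + 4743}{346 + \frac{270}{7}} = \frac{4786}{\frac{2692}{7}} = 4786 \cdot \frac{7}{2692} = \frac{16751}{1346}$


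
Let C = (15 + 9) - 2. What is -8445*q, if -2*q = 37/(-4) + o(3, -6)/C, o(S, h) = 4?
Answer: -3369555/88 ≈ -38290.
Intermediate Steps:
C = 22 (C = 24 - 2 = 22)
q = 399/88 (q = -(37/(-4) + 4/22)/2 = -(37*(-¼) + 4*(1/22))/2 = -(-37/4 + 2/11)/2 = -½*(-399/44) = 399/88 ≈ 4.5341)
-8445*q = -8445*399/88 = -3369555/88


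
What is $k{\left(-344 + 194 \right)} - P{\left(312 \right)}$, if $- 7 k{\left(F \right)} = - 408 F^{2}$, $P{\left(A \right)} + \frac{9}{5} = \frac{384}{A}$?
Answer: $\frac{596700259}{455} \approx 1.3114 \cdot 10^{6}$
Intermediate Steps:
$P{\left(A \right)} = - \frac{9}{5} + \frac{384}{A}$
$k{\left(F \right)} = \frac{408 F^{2}}{7}$ ($k{\left(F \right)} = - \frac{\left(-408\right) F^{2}}{7} = \frac{408 F^{2}}{7}$)
$k{\left(-344 + 194 \right)} - P{\left(312 \right)} = \frac{408 \left(-344 + 194\right)^{2}}{7} - \left(- \frac{9}{5} + \frac{384}{312}\right) = \frac{408 \left(-150\right)^{2}}{7} - \left(- \frac{9}{5} + 384 \cdot \frac{1}{312}\right) = \frac{408}{7} \cdot 22500 - \left(- \frac{9}{5} + \frac{16}{13}\right) = \frac{9180000}{7} - - \frac{37}{65} = \frac{9180000}{7} + \frac{37}{65} = \frac{596700259}{455}$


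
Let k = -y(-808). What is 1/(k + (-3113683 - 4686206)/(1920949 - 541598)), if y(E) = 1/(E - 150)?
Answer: -1321418258/7470914311 ≈ -0.17688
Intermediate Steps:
y(E) = 1/(-150 + E)
k = 1/958 (k = -1/(-150 - 808) = -1/(-958) = -1*(-1/958) = 1/958 ≈ 0.0010438)
1/(k + (-3113683 - 4686206)/(1920949 - 541598)) = 1/(1/958 + (-3113683 - 4686206)/(1920949 - 541598)) = 1/(1/958 - 7799889/1379351) = 1/(-7470914311/1321418258) = -1321418258/7470914311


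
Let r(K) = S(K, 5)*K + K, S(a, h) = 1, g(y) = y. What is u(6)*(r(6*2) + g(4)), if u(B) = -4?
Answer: -112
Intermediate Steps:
r(K) = 2*K (r(K) = 1*K + K = K + K = 2*K)
u(6)*(r(6*2) + g(4)) = -4*(2*(6*2) + 4) = -4*(2*12 + 4) = -4*(24 + 4) = -4*28 = -112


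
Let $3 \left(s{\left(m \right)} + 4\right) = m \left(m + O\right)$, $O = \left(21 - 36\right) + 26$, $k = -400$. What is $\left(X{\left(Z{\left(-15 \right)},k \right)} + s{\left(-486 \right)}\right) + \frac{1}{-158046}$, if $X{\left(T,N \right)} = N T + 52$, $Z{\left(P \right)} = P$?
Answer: $\frac{13117501907}{158046} \approx 82998.0$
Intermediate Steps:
$O = 11$ ($O = -15 + 26 = 11$)
$X{\left(T,N \right)} = 52 + N T$
$s{\left(m \right)} = -4 + \frac{m \left(11 + m\right)}{3}$ ($s{\left(m \right)} = -4 + \frac{m \left(m + 11\right)}{3} = -4 + \frac{m \left(11 + m\right)}{3}$)
$\left(X{\left(Z{\left(-15 \right)},k \right)} + s{\left(-486 \right)}\right) + \frac{1}{-158046} = \left(\left(52 - -6000\right) + \left(-4 + \frac{\left(-486\right)^{2}}{3} + \frac{11}{3} \left(-486\right)\right)\right) + \frac{1}{-158046} = \left(\left(52 + 6000\right) - -76946\right) - \frac{1}{158046} = \left(6052 - -76946\right) - \frac{1}{158046} = \left(6052 + 76946\right) - \frac{1}{158046} = 82998 - \frac{1}{158046} = \frac{13117501907}{158046}$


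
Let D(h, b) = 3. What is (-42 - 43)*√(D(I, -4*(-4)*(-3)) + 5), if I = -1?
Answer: -170*√2 ≈ -240.42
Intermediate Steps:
(-42 - 43)*√(D(I, -4*(-4)*(-3)) + 5) = (-42 - 43)*√(3 + 5) = -170*√2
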